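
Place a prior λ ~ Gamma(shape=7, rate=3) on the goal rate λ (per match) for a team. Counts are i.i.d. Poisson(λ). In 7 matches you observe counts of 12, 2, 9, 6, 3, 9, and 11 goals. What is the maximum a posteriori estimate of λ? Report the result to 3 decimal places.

λ̂_MAP = 5.800

Σxᵢ = 12+2+9+6+3+9+11 = 52, with n = 7.
Posterior ∝ λ^6e^(−3λ) · λ^52e^(−7λ) = λ^58e^(−10λ), i.e. Gamma(shape=59, rate=10).
The mode of a Gamma(a, b) with a ≥ 1 (shape–rate) is (a−1)/b = 58/10 ≈ 5.800.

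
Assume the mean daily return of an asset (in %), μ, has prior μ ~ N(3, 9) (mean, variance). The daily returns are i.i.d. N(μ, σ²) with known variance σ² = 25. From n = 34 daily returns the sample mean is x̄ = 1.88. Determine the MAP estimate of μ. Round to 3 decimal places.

μ̂_MAP = 1.965

n = 34, x̄ = 1.88.
For a Normal prior and Normal likelihood with known variance, the posterior is Normal; its mode equals its mean, the precision-weighted average.
Prior precision 1/σ₀² = 1/9; data precision n/σ² = 34/25 = 1.36.
μ̂ = ((1/9)·3 + 1.36·1.88) / (1/9 + 1.36) = (5419/1875)/(331/225) = 16257/8275 ≈ 1.965.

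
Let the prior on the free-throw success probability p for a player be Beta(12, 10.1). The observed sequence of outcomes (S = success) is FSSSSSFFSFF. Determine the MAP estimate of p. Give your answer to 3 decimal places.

p̂_MAP = 0.547

Prior: Beta(12, 10.1).
Data: 6 successes in 11 trials (from the sequence). The binomial likelihood contributes p^6(1−p)^5, so the posterior is Beta(12+6, 10.1+5) = Beta(18, 15.1).
For Beta(a, b) with a, b > 1 the mode is (a−1)/(a+b−2) = 17/31.1 ≈ 0.547.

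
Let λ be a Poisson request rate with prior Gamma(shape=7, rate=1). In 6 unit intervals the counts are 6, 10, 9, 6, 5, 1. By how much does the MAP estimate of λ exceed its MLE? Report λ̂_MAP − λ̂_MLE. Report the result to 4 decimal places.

Σxᵢ = 37. Posterior is Gamma(44, 7); MAP = (44−1)/7 = 43/7 ≈ 6.14286.
MLE = x̄ = 37/6 ≈ 6.16667.
Difference = 43/7 − 37/6 = -1/42 ≈ -0.0238.

MAP − MLE = -0.0238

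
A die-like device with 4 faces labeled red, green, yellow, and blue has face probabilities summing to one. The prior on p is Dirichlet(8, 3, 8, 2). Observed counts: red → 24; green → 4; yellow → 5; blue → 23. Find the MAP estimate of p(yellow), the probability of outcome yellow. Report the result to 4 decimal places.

MAP estimate of p(yellow) = 0.1644

The posterior is Dirichlet(αᵢ + nᵢ) = Dirichlet(32, 7, 13, 25).
For a Dirichlet(a₁,…,a_K) with all aᵢ > 1, the mode has j-th component (aⱼ − 1)/(Σaᵢ − K).
Here Σaᵢ = 77 and K = 4, so p(yellow) = (13 − 1)/(77 − 4) = 12/73 ≈ 0.1644.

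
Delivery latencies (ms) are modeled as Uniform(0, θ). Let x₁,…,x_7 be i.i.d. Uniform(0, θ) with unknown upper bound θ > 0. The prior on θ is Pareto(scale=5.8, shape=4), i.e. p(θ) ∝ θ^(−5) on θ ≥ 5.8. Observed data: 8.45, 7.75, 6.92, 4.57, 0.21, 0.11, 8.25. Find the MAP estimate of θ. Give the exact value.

θ̂_MAP = 8.45

The Uniform(0, θ) likelihood is θ^(−n) for θ ≥ max(xᵢ), zero otherwise. Here max(xᵢ) = 8.45.
Posterior ∝ θ^(−5) · θ^(−7) = θ^(−12) on θ ≥ max(5.8, 8.45) = 8.45.
This density is strictly decreasing in θ, so the posterior mode lies at the lower boundary of the support.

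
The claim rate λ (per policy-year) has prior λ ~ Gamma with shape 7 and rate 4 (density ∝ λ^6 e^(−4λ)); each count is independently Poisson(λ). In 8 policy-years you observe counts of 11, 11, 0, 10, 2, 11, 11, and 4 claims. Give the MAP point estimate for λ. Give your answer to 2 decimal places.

λ̂_MAP = 5.50

Σxᵢ = 11+11+0+10+2+11+11+4 = 60, with n = 8.
Posterior ∝ λ^6e^(−4λ) · λ^60e^(−8λ) = λ^66e^(−12λ), i.e. Gamma(shape=67, rate=12).
The mode of a Gamma(a, b) with a ≥ 1 (shape–rate) is (a−1)/b = 66/12 ≈ 5.50.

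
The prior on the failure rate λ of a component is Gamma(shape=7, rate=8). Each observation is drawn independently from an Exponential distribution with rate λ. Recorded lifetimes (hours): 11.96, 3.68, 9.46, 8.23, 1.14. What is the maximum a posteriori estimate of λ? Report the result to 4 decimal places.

λ̂_MAP = 0.2590

The Exponential(rate=λ) likelihood is ∝ λ^n e^(−λΣtᵢ). Here n = 5 and Σtᵢ = 11.96 + 3.68 + 9.46 + 8.23 + 1.14 = 34.47.
Posterior ∝ λ^6e^(−8λ) · λ^5e^(−34.47λ) = λ^11e^(−42.47λ), i.e. Gamma(12, 42.47).
Mode = (a−1)/b = 11/42.47 ≈ 0.2590.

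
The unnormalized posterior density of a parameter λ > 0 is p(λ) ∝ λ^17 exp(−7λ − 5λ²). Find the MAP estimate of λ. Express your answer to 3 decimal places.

ℓ'(λ) = 17/λ − 7 − 10λ. Setting this to zero and multiplying by λ: 10λ² + 7λ − 17 = 0.
λ = (−7 + √(7² + 4·10·17)) / (2·10) = (−7 + √729) / 20 = (−7 + 27)/20 = 1.
ℓ''(λ) = −17/λ² − 10 < 0, confirming a maximum.

λ̂_MAP = 1.000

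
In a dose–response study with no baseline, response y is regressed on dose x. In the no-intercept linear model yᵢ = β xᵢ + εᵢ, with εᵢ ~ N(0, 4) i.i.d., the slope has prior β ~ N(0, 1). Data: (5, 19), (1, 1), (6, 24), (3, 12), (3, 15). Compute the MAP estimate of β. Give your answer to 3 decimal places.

β̂_MAP = 3.821

log p(β | y) = −Σ(yᵢ − βxᵢ)²/(2·4) − β²/(2·1) + const.
Setting the derivative to zero: Σxᵢ(yᵢ − βxᵢ)/4 − β/1 = 0, so β = Σxᵢyᵢ / (Σxᵢ² + σ²/τ²).
Σxᵢyᵢ = 5·19 + 1·1 + 6·24 + 3·12 + 3·15 = 321; Σxᵢ² = 80; σ²/τ² = 4.
β̂_MAP = 321 / (80 + 4) = 321/84 ≈ 3.821.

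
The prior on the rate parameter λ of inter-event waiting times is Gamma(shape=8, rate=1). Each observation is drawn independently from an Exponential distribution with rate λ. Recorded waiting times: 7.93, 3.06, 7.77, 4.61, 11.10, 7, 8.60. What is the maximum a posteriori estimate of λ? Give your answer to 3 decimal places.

λ̂_MAP = 0.274

The Exponential(rate=λ) likelihood is ∝ λ^n e^(−λΣtᵢ). Here n = 7 and Σtᵢ = 7.93 + 3.06 + 7.77 + 4.61 + 11.10 + 7 + 8.60 = 50.07.
Posterior ∝ λ^7e^(−1λ) · λ^7e^(−50.07λ) = λ^14e^(−51.07λ), i.e. Gamma(15, 51.07).
Mode = (a−1)/b = 14/51.07 ≈ 0.274.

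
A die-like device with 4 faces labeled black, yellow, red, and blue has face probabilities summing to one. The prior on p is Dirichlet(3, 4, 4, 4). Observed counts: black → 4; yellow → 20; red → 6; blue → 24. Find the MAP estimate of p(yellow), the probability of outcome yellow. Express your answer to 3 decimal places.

The posterior is Dirichlet(αᵢ + nᵢ) = Dirichlet(7, 24, 10, 28).
For a Dirichlet(a₁,…,a_K) with all aᵢ > 1, the mode has j-th component (aⱼ − 1)/(Σaᵢ − K).
Here Σaᵢ = 69 and K = 4, so p(yellow) = (24 − 1)/(69 − 4) = 23/65 ≈ 0.354.

MAP estimate of p(yellow) = 0.354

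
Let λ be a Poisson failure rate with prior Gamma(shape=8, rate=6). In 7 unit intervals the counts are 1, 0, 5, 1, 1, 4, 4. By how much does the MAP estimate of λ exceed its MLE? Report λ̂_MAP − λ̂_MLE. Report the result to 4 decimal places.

Σxᵢ = 16. Posterior is Gamma(24, 13); MAP = (24−1)/13 = 23/13 ≈ 1.76923.
MLE = x̄ = 16/7 ≈ 2.28571.
Difference = 23/13 − 16/7 = -47/91 ≈ -0.5165.

MAP − MLE = -0.5165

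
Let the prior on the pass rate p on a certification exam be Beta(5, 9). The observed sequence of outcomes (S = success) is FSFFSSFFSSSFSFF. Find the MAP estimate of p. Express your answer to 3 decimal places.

p̂_MAP = 0.407

Prior: Beta(5, 9).
Data: 7 successes in 15 trials (from the sequence). The binomial likelihood contributes p^7(1−p)^8, so the posterior is Beta(5+7, 9+8) = Beta(12, 17).
For Beta(a, b) with a, b > 1 the mode is (a−1)/(a+b−2) = 11/27 ≈ 0.407.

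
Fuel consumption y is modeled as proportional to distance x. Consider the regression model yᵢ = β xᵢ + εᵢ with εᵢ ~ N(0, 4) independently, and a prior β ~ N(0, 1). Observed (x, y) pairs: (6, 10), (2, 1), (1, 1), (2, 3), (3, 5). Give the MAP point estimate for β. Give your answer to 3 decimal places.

β̂_MAP = 1.448

log p(β | y) = −Σ(yᵢ − βxᵢ)²/(2·4) − β²/(2·1) + const.
Setting the derivative to zero: Σxᵢ(yᵢ − βxᵢ)/4 − β/1 = 0, so β = Σxᵢyᵢ / (Σxᵢ² + σ²/τ²).
Σxᵢyᵢ = 6·10 + 2·1 + 1·1 + 2·3 + 3·5 = 84; Σxᵢ² = 54; σ²/τ² = 4.
β̂_MAP = 84 / (54 + 4) = 84/58 ≈ 1.448.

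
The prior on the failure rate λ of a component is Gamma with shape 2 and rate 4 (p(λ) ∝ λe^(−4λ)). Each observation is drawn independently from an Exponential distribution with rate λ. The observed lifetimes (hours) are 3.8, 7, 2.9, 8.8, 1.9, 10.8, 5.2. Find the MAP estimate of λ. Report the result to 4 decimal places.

λ̂_MAP = 0.1802

The Exponential(rate=λ) likelihood is ∝ λ^n e^(−λΣtᵢ). Here n = 7 and Σtᵢ = 3.8 + 7 + 2.9 + 8.8 + 1.9 + 10.8 + 5.2 = 40.4.
Posterior ∝ λe^(−4λ) · λ^7e^(−40.4λ) = λ^8e^(−44.4λ), i.e. Gamma(9, 44.4).
Mode = (a−1)/b = 8/44.4 ≈ 0.1802.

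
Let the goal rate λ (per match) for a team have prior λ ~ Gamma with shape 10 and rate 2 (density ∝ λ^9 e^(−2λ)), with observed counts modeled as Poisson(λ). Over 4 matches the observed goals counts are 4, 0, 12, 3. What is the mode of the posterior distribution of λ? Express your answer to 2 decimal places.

λ̂_MAP = 4.67

Σxᵢ = 4+0+12+3 = 19, with n = 4.
Posterior ∝ λ^9e^(−2λ) · λ^19e^(−4λ) = λ^28e^(−6λ), i.e. Gamma(shape=29, rate=6).
The mode of a Gamma(a, b) with a ≥ 1 (shape–rate) is (a−1)/b = 28/6 ≈ 4.67.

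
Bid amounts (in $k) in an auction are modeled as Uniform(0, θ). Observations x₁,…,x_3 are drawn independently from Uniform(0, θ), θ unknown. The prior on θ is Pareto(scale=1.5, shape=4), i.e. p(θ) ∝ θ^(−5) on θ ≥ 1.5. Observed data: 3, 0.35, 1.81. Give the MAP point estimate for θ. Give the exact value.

θ̂_MAP = 3

The Uniform(0, θ) likelihood is θ^(−n) for θ ≥ max(xᵢ), zero otherwise. Here max(xᵢ) = 3.
Posterior ∝ θ^(−5) · θ^(−3) = θ^(−8) on θ ≥ max(1.5, 3) = 3.
This density is strictly decreasing in θ, so the posterior mode lies at the lower boundary of the support.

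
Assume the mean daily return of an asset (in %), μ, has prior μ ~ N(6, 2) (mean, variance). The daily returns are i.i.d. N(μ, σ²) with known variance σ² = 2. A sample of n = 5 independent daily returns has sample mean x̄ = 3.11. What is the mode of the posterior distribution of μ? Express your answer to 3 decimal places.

μ̂_MAP = 3.592

n = 5, x̄ = 3.11.
For a Normal prior and Normal likelihood with known variance, the posterior is Normal; its mode equals its mean, the precision-weighted average.
Prior precision 1/σ₀² = 1/2 = 0.5; data precision n/σ² = 5/2 = 2.5.
μ̂ = (0.5·6 + 2.5·3.11) / (0.5 + 2.5) = 10.775/3 = 431/120 ≈ 3.592.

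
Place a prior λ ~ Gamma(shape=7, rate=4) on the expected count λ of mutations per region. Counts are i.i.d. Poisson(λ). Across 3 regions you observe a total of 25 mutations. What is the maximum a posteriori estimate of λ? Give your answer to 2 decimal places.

λ̂_MAP = 4.43

Σxᵢ = 25, n = 3.
Posterior ∝ λ^6e^(−4λ) · λ^25e^(−3λ) = λ^31e^(−7λ), i.e. Gamma(shape=32, rate=7).
The mode of a Gamma(a, b) with a ≥ 1 (shape–rate) is (a−1)/b = 31/7 ≈ 4.43.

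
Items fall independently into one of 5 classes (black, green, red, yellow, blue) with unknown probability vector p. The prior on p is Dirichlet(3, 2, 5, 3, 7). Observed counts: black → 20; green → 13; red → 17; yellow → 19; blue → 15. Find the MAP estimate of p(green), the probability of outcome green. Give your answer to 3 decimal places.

The posterior is Dirichlet(αᵢ + nᵢ) = Dirichlet(23, 15, 22, 22, 22).
For a Dirichlet(a₁,…,a_K) with all aᵢ > 1, the mode has j-th component (aⱼ − 1)/(Σaᵢ − K).
Here Σaᵢ = 104 and K = 5, so p(green) = (15 − 1)/(104 − 5) = 14/99 ≈ 0.141.

MAP estimate of p(green) = 0.141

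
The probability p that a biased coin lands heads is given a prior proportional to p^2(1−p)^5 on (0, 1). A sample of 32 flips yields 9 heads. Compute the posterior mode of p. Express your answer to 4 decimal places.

The prior density ∝ p^2(1−p)^5 is the kernel of Beta(3, 6).
Data: 9 successes in 32 trials. The binomial likelihood contributes p^9(1−p)^23, so the posterior is Beta(3+9, 6+23) = Beta(12, 29).
For Beta(a, b) with a, b > 1 the mode is (a−1)/(a+b−2) = 11/39 ≈ 0.2821.

p̂_MAP = 0.2821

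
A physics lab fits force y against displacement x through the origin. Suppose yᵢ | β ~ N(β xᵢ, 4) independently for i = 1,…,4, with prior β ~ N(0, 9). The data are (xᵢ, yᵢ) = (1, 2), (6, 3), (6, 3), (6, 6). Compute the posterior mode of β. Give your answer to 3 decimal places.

log p(β | y) = −Σ(yᵢ − βxᵢ)²/(2·4) − β²/(2·9) + const.
Setting the derivative to zero: Σxᵢ(yᵢ − βxᵢ)/4 − β/9 = 0, so β = Σxᵢyᵢ / (Σxᵢ² + σ²/τ²).
Σxᵢyᵢ = 1·2 + 6·3 + 6·3 + 6·6 = 74; Σxᵢ² = 109; σ²/τ² = 4/9.
β̂_MAP = 74 / (109 + 4/9) = 74/(985/9) = 666/985 ≈ 0.676.

β̂_MAP = 0.676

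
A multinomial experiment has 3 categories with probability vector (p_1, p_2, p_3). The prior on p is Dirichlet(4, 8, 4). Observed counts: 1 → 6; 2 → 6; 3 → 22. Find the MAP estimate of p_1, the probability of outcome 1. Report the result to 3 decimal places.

MAP estimate: 0.191

The posterior is Dirichlet(αᵢ + nᵢ) = Dirichlet(10, 14, 26).
For a Dirichlet(a₁,…,a_K) with all aᵢ > 1, the mode has j-th component (aⱼ − 1)/(Σaᵢ − K).
Here Σaᵢ = 50 and K = 3, so p_1 = (10 − 1)/(50 − 3) = 9/47 ≈ 0.191.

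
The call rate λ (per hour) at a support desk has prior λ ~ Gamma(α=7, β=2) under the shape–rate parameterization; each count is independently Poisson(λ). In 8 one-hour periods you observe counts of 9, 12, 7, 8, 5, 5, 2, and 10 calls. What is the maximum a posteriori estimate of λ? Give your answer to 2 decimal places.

Σxᵢ = 9+12+7+8+5+5+2+10 = 58, with n = 8.
Posterior ∝ λ^6e^(−2λ) · λ^58e^(−8λ) = λ^64e^(−10λ), i.e. Gamma(shape=65, rate=10).
The mode of a Gamma(a, b) with a ≥ 1 (shape–rate) is (a−1)/b = 64/10 ≈ 6.40.

λ̂_MAP = 6.40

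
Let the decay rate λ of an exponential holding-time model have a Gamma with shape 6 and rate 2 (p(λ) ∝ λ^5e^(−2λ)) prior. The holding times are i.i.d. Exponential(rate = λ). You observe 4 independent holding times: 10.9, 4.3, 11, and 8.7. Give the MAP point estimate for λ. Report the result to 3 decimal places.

λ̂_MAP = 0.244

The Exponential(rate=λ) likelihood is ∝ λ^n e^(−λΣtᵢ). Here n = 4 and Σtᵢ = 10.9 + 4.3 + 11 + 8.7 = 34.9.
Posterior ∝ λ^5e^(−2λ) · λ^4e^(−34.9λ) = λ^9e^(−36.9λ), i.e. Gamma(10, 36.9).
Mode = (a−1)/b = 9/36.9 ≈ 0.244.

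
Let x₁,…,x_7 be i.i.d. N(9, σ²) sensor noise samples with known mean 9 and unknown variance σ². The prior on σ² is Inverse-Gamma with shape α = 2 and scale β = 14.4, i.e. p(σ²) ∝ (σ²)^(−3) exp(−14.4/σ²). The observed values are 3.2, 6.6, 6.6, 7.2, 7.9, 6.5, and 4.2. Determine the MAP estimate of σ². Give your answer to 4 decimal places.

Sum of squared deviations about the known mean: SS = (3.2−9)² + (6.6−9)² + (6.6−9)² + (7.2−9)² + (7.9−9)² + (6.5−9)² + (4.2−9)² = 78.9.
The Normal likelihood contributes (σ²)^(−n/2) exp(−SS/(2σ²)), so the posterior is Inverse-Gamma(α + n/2, β + SS/2) = Inverse-Gamma(5.5, 53.85).
The mode of Inverse-Gamma(a, b) is b/(a+1) = 53.85/6.5 ≈ 8.2846.

σ̂²_MAP = 8.2846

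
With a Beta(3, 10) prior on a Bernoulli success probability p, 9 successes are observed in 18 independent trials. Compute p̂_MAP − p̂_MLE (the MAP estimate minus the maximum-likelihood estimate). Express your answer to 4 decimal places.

Posterior is Beta(12, 19); MAP = (12−1)/(31−2) = 11/29 ≈ 0.37931.
MLE ignores the prior: p̂_MLE = k/n = 9/18 ≈ 0.50000.
Difference = 11/29 − 9/18 = -7/58 ≈ -0.1207.

MAP − MLE = -0.1207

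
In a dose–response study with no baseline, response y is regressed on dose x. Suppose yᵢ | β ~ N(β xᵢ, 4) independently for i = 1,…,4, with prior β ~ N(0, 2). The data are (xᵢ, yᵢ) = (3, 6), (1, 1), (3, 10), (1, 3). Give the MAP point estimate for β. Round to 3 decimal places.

β̂_MAP = 2.364

log p(β | y) = −Σ(yᵢ − βxᵢ)²/(2·4) − β²/(2·2) + const.
Setting the derivative to zero: Σxᵢ(yᵢ − βxᵢ)/4 − β/2 = 0, so β = Σxᵢyᵢ / (Σxᵢ² + σ²/τ²).
Σxᵢyᵢ = 3·6 + 1·1 + 3·10 + 1·3 = 52; Σxᵢ² = 20; σ²/τ² = 2.
β̂_MAP = 52 / (20 + 2) = 52/22 ≈ 2.364.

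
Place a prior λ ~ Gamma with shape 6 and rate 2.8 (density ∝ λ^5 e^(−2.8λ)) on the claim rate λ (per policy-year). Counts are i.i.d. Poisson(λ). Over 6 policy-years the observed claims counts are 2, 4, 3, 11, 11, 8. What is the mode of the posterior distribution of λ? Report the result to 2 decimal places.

Σxᵢ = 2+4+3+11+11+8 = 39, with n = 6.
Posterior ∝ λ^5e^(−2.8λ) · λ^39e^(−6λ) = λ^44e^(−8.8λ), i.e. Gamma(shape=45, rate=8.8).
The mode of a Gamma(a, b) with a ≥ 1 (shape–rate) is (a−1)/b = 44/8.8 ≈ 5.00.

λ̂_MAP = 5.00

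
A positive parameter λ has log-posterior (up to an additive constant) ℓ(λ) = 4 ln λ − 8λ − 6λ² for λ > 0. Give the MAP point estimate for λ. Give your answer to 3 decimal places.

ℓ'(λ) = 4/λ − 8 − 12λ. Setting this to zero and multiplying by λ: 12λ² + 8λ − 4 = 0.
λ = (−8 + √(8² + 4·12·4)) / (2·12) = (−8 + √256) / 24 = (−8 + 16)/24 = 1/3.
ℓ''(λ) = −4/λ² − 12 < 0, confirming a maximum.

λ̂_MAP = 0.333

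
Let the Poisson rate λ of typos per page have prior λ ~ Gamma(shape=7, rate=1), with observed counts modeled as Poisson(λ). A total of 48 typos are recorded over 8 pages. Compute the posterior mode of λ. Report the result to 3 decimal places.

Σxᵢ = 48, n = 8.
Posterior ∝ λ^6e^(−1λ) · λ^48e^(−8λ) = λ^54e^(−9λ), i.e. Gamma(shape=55, rate=9).
The mode of a Gamma(a, b) with a ≥ 1 (shape–rate) is (a−1)/b = 54/9 ≈ 6.000.

λ̂_MAP = 6.000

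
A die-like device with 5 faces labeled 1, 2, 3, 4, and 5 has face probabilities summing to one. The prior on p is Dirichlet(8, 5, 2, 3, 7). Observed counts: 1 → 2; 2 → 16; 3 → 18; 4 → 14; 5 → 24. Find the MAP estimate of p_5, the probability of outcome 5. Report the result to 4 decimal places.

The posterior is Dirichlet(αᵢ + nᵢ) = Dirichlet(10, 21, 20, 17, 31).
For a Dirichlet(a₁,…,a_K) with all aᵢ > 1, the mode has j-th component (aⱼ − 1)/(Σaᵢ − K).
Here Σaᵢ = 99 and K = 5, so p_5 = (31 − 1)/(99 − 5) = 30/94 ≈ 0.3191.

MAP estimate: 0.3191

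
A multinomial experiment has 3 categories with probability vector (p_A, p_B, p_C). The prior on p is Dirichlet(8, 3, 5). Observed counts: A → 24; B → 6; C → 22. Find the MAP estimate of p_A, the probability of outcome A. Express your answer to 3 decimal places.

The posterior is Dirichlet(αᵢ + nᵢ) = Dirichlet(32, 9, 27).
For a Dirichlet(a₁,…,a_K) with all aᵢ > 1, the mode has j-th component (aⱼ − 1)/(Σaᵢ − K).
Here Σaᵢ = 68 and K = 3, so p_A = (32 − 1)/(68 − 3) = 31/65 ≈ 0.477.

MAP estimate of p_A = 0.477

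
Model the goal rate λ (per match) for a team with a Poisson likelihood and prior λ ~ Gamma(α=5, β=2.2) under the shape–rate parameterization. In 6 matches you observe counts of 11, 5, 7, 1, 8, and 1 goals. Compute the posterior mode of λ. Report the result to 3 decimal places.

Σxᵢ = 11+5+7+1+8+1 = 33, with n = 6.
Posterior ∝ λ^4e^(−2.2λ) · λ^33e^(−6λ) = λ^37e^(−8.2λ), i.e. Gamma(shape=38, rate=8.2).
The mode of a Gamma(a, b) with a ≥ 1 (shape–rate) is (a−1)/b = 37/8.2 ≈ 4.512.

λ̂_MAP = 4.512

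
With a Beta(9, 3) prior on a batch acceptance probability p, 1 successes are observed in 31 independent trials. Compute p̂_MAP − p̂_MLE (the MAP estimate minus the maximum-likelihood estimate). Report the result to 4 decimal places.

MAP − MLE = 0.1873

Posterior is Beta(10, 33); MAP = (10−1)/(43−2) = 9/41 ≈ 0.21951.
MLE ignores the prior: p̂_MLE = k/n = 1/31 ≈ 0.03226.
Difference = 9/41 − 1/31 = 238/1271 ≈ 0.1873.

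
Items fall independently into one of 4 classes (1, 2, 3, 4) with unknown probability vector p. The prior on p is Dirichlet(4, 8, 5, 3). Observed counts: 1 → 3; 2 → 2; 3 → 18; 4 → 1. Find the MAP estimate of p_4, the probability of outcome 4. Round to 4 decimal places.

MAP estimate: 0.0750

The posterior is Dirichlet(αᵢ + nᵢ) = Dirichlet(7, 10, 23, 4).
For a Dirichlet(a₁,…,a_K) with all aᵢ > 1, the mode has j-th component (aⱼ − 1)/(Σaᵢ − K).
Here Σaᵢ = 44 and K = 4, so p_4 = (4 − 1)/(44 − 4) = 3/40 ≈ 0.0750.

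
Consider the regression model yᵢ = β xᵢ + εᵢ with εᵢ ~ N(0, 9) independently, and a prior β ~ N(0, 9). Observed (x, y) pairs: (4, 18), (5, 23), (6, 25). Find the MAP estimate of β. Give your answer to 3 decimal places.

β̂_MAP = 4.321

log p(β | y) = −Σ(yᵢ − βxᵢ)²/(2·9) − β²/(2·9) + const.
Setting the derivative to zero: Σxᵢ(yᵢ − βxᵢ)/9 − β/9 = 0, so β = Σxᵢyᵢ / (Σxᵢ² + σ²/τ²).
Σxᵢyᵢ = 4·18 + 5·23 + 6·25 = 337; Σxᵢ² = 77; σ²/τ² = 1.
β̂_MAP = 337 / (77 + 1) = 337/78 ≈ 4.321.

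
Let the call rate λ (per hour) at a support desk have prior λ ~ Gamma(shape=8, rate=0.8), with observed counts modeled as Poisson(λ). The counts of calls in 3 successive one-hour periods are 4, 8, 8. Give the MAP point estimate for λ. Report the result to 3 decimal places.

Σxᵢ = 4+8+8 = 20, with n = 3.
Posterior ∝ λ^7e^(−0.8λ) · λ^20e^(−3λ) = λ^27e^(−3.8λ), i.e. Gamma(shape=28, rate=3.8).
The mode of a Gamma(a, b) with a ≥ 1 (shape–rate) is (a−1)/b = 27/3.8 ≈ 7.105.

λ̂_MAP = 7.105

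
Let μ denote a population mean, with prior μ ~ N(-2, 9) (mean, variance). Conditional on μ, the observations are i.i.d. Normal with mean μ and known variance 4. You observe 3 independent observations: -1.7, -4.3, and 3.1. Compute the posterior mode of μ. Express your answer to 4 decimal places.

μ̂_MAP = -1.1000

n = 3; x̄ = ((-1.7) + (-4.3) + 3.1)/3 = -2.9/3 = -29/30 ≈ -0.9667.
For a Normal prior and Normal likelihood with known variance, the posterior is Normal; its mode equals its mean, the precision-weighted average.
Prior precision 1/σ₀² = 1/9; data precision n/σ² = 3/4 = 0.75.
μ̂ = ((1/9)·(-2) + 0.75·(-29/30)) / (1/9 + 0.75) = (-341/360)/(31/36) = -1.1000.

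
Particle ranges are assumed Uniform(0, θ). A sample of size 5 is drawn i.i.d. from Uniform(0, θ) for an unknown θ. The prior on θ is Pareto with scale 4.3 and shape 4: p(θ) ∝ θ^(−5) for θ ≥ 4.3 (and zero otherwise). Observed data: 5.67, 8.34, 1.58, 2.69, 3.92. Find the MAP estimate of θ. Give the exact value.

The Uniform(0, θ) likelihood is θ^(−n) for θ ≥ max(xᵢ), zero otherwise. Here max(xᵢ) = 8.34.
Posterior ∝ θ^(−5) · θ^(−5) = θ^(−10) on θ ≥ max(4.3, 8.34) = 8.34.
This density is strictly decreasing in θ, so the posterior mode lies at the lower boundary of the support.

θ̂_MAP = 8.34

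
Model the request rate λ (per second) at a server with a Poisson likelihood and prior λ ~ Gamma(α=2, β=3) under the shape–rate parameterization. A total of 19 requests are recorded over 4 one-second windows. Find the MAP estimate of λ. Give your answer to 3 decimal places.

λ̂_MAP = 2.857

Σxᵢ = 19, n = 4.
Posterior ∝ λe^(−3λ) · λ^19e^(−4λ) = λ^20e^(−7λ), i.e. Gamma(shape=21, rate=7).
The mode of a Gamma(a, b) with a ≥ 1 (shape–rate) is (a−1)/b = 20/7 ≈ 2.857.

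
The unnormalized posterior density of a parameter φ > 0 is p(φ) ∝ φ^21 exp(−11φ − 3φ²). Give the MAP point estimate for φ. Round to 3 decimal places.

φ̂_MAP = 1.167

ℓ'(φ) = 21/φ − 11 − 6φ. Setting this to zero and multiplying by φ: 6φ² + 11φ − 21 = 0.
φ = (−11 + √(11² + 4·6·21)) / (2·6) = (−11 + √625) / 12 = (−11 + 25)/12 = 7/6.
ℓ''(φ) = −21/φ² − 6 < 0, confirming a maximum.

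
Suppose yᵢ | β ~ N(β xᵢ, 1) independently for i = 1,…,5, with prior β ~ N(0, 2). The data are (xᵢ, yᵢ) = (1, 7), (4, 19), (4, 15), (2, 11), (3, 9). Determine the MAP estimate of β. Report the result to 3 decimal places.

β̂_MAP = 4.129

log p(β | y) = −Σ(yᵢ − βxᵢ)²/(2·1) − β²/(2·2) + const.
Setting the derivative to zero: Σxᵢ(yᵢ − βxᵢ)/1 − β/2 = 0, so β = Σxᵢyᵢ / (Σxᵢ² + σ²/τ²).
Σxᵢyᵢ = 1·7 + 4·19 + 4·15 + 2·11 + 3·9 = 192; Σxᵢ² = 46; σ²/τ² = 0.5.
β̂_MAP = 192 / (46 + 0.5) = 192/46.5 ≈ 4.129.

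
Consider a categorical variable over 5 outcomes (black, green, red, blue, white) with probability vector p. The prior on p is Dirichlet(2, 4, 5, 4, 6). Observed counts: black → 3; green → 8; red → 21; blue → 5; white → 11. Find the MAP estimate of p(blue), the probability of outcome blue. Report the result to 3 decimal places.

The posterior is Dirichlet(αᵢ + nᵢ) = Dirichlet(5, 12, 26, 9, 17).
For a Dirichlet(a₁,…,a_K) with all aᵢ > 1, the mode has j-th component (aⱼ − 1)/(Σaᵢ − K).
Here Σaᵢ = 69 and K = 5, so p(blue) = (9 − 1)/(69 − 5) = 8/64 ≈ 0.125.

MAP estimate of p(blue) = 0.125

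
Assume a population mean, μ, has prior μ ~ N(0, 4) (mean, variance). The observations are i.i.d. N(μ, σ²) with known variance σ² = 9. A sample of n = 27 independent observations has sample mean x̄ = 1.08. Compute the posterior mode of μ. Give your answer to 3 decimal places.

n = 27, x̄ = 1.08.
For a Normal prior and Normal likelihood with known variance, the posterior is Normal; its mode equals its mean, the precision-weighted average.
Prior precision 1/σ₀² = 1/4 = 0.25; data precision n/σ² = 27/9 = 3.
μ̂ = (0.25·0 + 3·1.08) / (0.25 + 3) = 3.24/3.25 = 324/325 ≈ 0.997.

μ̂_MAP = 0.997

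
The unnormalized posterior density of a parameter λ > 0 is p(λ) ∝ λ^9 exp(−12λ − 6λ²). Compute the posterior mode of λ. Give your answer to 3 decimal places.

ℓ'(λ) = 9/λ − 12 − 12λ. Setting this to zero and multiplying by λ: 12λ² + 12λ − 9 = 0.
λ = (−12 + √(12² + 4·12·9)) / (2·12) = (−12 + √576) / 24 = (−12 + 24)/24 = 1/2.
ℓ''(λ) = −9/λ² − 12 < 0, confirming a maximum.

λ̂_MAP = 0.500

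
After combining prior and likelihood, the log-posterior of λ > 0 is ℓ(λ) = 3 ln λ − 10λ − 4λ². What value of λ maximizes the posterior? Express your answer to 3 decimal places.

ℓ'(λ) = 3/λ − 10 − 8λ. Setting this to zero and multiplying by λ: 8λ² + 10λ − 3 = 0.
λ = (−10 + √(10² + 4·8·3)) / (2·8) = (−10 + √196) / 16 = (−10 + 14)/16 = 1/4.
ℓ''(λ) = −3/λ² − 8 < 0, confirming a maximum.

λ̂_MAP = 0.250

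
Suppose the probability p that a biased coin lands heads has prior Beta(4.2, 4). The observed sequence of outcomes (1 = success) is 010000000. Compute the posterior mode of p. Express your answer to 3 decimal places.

Prior: Beta(4.2, 4).
Data: 1 success in 9 trials (from the sequence). The binomial likelihood contributes p(1−p)^8, so the posterior is Beta(4.2+1, 4+8) = Beta(5.2, 12).
For Beta(a, b) with a, b > 1 the mode is (a−1)/(a+b−2) = 4.2/15.2 ≈ 0.276.

p̂_MAP = 0.276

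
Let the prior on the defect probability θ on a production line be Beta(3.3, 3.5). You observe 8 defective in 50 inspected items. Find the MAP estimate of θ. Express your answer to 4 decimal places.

Prior: Beta(3.3, 3.5).
Data: 8 successes in 50 trials. The binomial likelihood contributes θ^8(1−θ)^42, so the posterior is Beta(3.3+8, 3.5+42) = Beta(11.3, 45.5).
For Beta(a, b) with a, b > 1 the mode is (a−1)/(a+b−2) = 10.3/54.8 ≈ 0.1880.

θ̂_MAP = 0.1880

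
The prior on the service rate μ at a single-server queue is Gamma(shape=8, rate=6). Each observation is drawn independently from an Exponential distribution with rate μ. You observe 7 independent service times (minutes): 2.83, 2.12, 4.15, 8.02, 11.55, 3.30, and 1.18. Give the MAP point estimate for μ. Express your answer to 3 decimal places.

μ̂_MAP = 0.358

The Exponential(rate=μ) likelihood is ∝ μ^n e^(−μΣtᵢ). Here n = 7 and Σtᵢ = 2.83 + 2.12 + 4.15 + 8.02 + 11.55 + 3.30 + 1.18 = 33.15.
Posterior ∝ μ^7e^(−6μ) · μ^7e^(−33.15μ) = μ^14e^(−39.15μ), i.e. Gamma(15, 39.15).
Mode = (a−1)/b = 14/39.15 ≈ 0.358.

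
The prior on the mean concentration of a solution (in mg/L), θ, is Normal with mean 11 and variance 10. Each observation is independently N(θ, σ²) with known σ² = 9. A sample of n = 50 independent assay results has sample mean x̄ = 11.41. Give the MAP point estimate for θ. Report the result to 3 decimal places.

n = 50, x̄ = 11.41.
For a Normal prior and Normal likelihood with known variance, the posterior is Normal; its mode equals its mean, the precision-weighted average.
Prior precision 1/σ₀² = 1/10 = 0.1; data precision n/σ² = 50/9.
θ̂ = (0.1·11 + (50/9)·11.41) / (0.1 + 50/9) = (2902/45)/(509/90) = 5804/509 ≈ 11.403.

θ̂_MAP = 11.403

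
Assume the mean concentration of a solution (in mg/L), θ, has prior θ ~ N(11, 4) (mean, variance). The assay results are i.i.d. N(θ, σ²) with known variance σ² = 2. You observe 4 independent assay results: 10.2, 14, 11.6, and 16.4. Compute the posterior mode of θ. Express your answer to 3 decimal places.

n = 4; x̄ = (10.2 + 14 + 11.6 + 16.4)/4 = 52.2/4 = 13.05.
For a Normal prior and Normal likelihood with known variance, the posterior is Normal; its mode equals its mean, the precision-weighted average.
Prior precision 1/σ₀² = 1/4 = 0.25; data precision n/σ² = 4/2 = 2.
θ̂ = (0.25·11 + 2·13.05) / (0.25 + 2) = 28.85/2.25 = 577/45 ≈ 12.822.

θ̂_MAP = 12.822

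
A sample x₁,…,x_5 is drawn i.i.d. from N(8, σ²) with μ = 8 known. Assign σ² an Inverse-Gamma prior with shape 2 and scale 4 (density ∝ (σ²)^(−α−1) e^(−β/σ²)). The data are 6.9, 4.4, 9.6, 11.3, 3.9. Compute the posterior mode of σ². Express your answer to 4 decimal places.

Sum of squared deviations about the known mean: SS = (6.9−8)² + (4.4−8)² + (9.6−8)² + (11.3−8)² + (3.9−8)² = 44.43.
The Normal likelihood contributes (σ²)^(−n/2) exp(−SS/(2σ²)), so the posterior is Inverse-Gamma(α + n/2, β + SS/2) = Inverse-Gamma(4.5, 26.215).
The mode of Inverse-Gamma(a, b) is b/(a+1) = 26.215/5.5 ≈ 4.7664.

σ̂²_MAP = 4.7664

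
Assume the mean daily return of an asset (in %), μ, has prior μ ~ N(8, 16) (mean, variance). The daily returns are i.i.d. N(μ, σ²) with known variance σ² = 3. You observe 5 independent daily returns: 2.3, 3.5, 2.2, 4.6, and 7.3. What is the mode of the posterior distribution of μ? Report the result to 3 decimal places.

n = 5; x̄ = (2.3 + 3.5 + 2.2 + 4.6 + 7.3)/5 = 19.9/5 = 3.98.
For a Normal prior and Normal likelihood with known variance, the posterior is Normal; its mode equals its mean, the precision-weighted average.
Prior precision 1/σ₀² = 1/16 = 0.0625; data precision n/σ² = 5/3.
μ̂ = (0.0625·8 + (5/3)·3.98) / (0.0625 + 5/3) = (107/15)/(83/48) = 1712/415 ≈ 4.125.

μ̂_MAP = 4.125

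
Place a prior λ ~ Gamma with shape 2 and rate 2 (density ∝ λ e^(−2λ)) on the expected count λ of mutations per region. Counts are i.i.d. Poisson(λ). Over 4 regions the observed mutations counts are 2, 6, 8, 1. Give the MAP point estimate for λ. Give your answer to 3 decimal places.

λ̂_MAP = 3.000

Σxᵢ = 2+6+8+1 = 17, with n = 4.
Posterior ∝ λe^(−2λ) · λ^17e^(−4λ) = λ^18e^(−6λ), i.e. Gamma(shape=19, rate=6).
The mode of a Gamma(a, b) with a ≥ 1 (shape–rate) is (a−1)/b = 18/6 ≈ 3.000.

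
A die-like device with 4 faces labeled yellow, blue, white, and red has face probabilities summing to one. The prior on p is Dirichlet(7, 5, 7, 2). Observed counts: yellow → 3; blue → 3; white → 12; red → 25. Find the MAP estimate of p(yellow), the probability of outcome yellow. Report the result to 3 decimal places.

The posterior is Dirichlet(αᵢ + nᵢ) = Dirichlet(10, 8, 19, 27).
For a Dirichlet(a₁,…,a_K) with all aᵢ > 1, the mode has j-th component (aⱼ − 1)/(Σaᵢ − K).
Here Σaᵢ = 64 and K = 4, so p(yellow) = (10 − 1)/(64 − 4) = 9/60 ≈ 0.150.

MAP estimate of p(yellow) = 0.150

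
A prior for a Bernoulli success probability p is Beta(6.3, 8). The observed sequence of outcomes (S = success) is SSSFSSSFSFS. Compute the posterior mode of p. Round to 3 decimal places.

Prior: Beta(6.3, 8).
Data: 8 successes in 11 trials (from the sequence). The binomial likelihood contributes p^8(1−p)^3, so the posterior is Beta(6.3+8, 8+3) = Beta(14.3, 11).
For Beta(a, b) with a, b > 1 the mode is (a−1)/(a+b−2) = 13.3/23.3 ≈ 0.571.

p̂_MAP = 0.571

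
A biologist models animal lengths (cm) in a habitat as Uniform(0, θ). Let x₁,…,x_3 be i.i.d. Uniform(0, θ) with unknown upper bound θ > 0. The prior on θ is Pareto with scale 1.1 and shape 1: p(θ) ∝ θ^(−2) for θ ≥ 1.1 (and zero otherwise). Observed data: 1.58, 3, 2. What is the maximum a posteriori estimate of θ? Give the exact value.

The Uniform(0, θ) likelihood is θ^(−n) for θ ≥ max(xᵢ), zero otherwise. Here max(xᵢ) = 3.
Posterior ∝ θ^(−2) · θ^(−3) = θ^(−5) on θ ≥ max(1.1, 3) = 3.
This density is strictly decreasing in θ, so the posterior mode lies at the lower boundary of the support.

θ̂_MAP = 3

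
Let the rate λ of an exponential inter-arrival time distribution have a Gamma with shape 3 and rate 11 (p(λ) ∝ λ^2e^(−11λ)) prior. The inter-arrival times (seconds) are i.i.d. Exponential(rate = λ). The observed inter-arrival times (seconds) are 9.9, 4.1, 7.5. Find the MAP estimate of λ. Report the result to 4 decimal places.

λ̂_MAP = 0.1538

The Exponential(rate=λ) likelihood is ∝ λ^n e^(−λΣtᵢ). Here n = 3 and Σtᵢ = 9.9 + 4.1 + 7.5 = 21.5.
Posterior ∝ λ^2e^(−11λ) · λ^3e^(−21.5λ) = λ^5e^(−32.5λ), i.e. Gamma(6, 32.5).
Mode = (a−1)/b = 5/32.5 ≈ 0.1538.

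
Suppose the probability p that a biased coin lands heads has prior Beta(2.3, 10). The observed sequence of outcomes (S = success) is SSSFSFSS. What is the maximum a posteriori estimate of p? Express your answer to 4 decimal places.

Prior: Beta(2.3, 10).
Data: 6 successes in 8 trials (from the sequence). The binomial likelihood contributes p^6(1−p)^2, so the posterior is Beta(2.3+6, 10+2) = Beta(8.3, 12).
For Beta(a, b) with a, b > 1 the mode is (a−1)/(a+b−2) = 7.3/18.3 ≈ 0.3989.

p̂_MAP = 0.3989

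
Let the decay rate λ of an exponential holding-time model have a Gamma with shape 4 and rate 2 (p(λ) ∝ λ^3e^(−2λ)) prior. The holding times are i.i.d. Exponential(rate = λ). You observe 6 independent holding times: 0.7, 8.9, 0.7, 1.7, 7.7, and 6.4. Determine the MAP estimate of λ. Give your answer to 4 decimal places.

λ̂_MAP = 0.3203

The Exponential(rate=λ) likelihood is ∝ λ^n e^(−λΣtᵢ). Here n = 6 and Σtᵢ = 0.7 + 8.9 + 0.7 + 1.7 + 7.7 + 6.4 = 26.1.
Posterior ∝ λ^3e^(−2λ) · λ^6e^(−26.1λ) = λ^9e^(−28.1λ), i.e. Gamma(10, 28.1).
Mode = (a−1)/b = 9/28.1 ≈ 0.3203.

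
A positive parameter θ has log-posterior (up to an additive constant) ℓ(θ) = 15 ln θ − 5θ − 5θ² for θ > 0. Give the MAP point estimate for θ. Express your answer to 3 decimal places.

θ̂_MAP = 1.000

ℓ'(θ) = 15/θ − 5 − 10θ. Setting this to zero and multiplying by θ: 10θ² + 5θ − 15 = 0.
θ = (−5 + √(5² + 4·10·15)) / (2·10) = (−5 + √625) / 20 = (−5 + 25)/20 = 1.
ℓ''(θ) = −15/θ² − 10 < 0, confirming a maximum.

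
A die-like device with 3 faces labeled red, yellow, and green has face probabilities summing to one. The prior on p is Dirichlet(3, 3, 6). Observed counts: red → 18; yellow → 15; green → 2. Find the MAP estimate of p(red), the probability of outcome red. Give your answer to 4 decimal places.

The posterior is Dirichlet(αᵢ + nᵢ) = Dirichlet(21, 18, 8).
For a Dirichlet(a₁,…,a_K) with all aᵢ > 1, the mode has j-th component (aⱼ − 1)/(Σaᵢ − K).
Here Σaᵢ = 47 and K = 3, so p(red) = (21 − 1)/(47 − 3) = 20/44 ≈ 0.4545.

MAP estimate of p(red) = 0.4545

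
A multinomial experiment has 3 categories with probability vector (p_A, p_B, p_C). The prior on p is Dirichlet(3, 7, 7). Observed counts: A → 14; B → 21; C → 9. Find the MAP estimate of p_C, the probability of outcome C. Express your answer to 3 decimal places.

The posterior is Dirichlet(αᵢ + nᵢ) = Dirichlet(17, 28, 16).
For a Dirichlet(a₁,…,a_K) with all aᵢ > 1, the mode has j-th component (aⱼ − 1)/(Σaᵢ − K).
Here Σaᵢ = 61 and K = 3, so p_C = (16 − 1)/(61 − 3) = 15/58 ≈ 0.259.

MAP estimate of p_C = 0.259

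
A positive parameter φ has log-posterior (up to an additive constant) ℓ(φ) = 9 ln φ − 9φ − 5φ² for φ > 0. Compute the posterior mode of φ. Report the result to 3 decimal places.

φ̂_MAP = 0.600

ℓ'(φ) = 9/φ − 9 − 10φ. Setting this to zero and multiplying by φ: 10φ² + 9φ − 9 = 0.
φ = (−9 + √(9² + 4·10·9)) / (2·10) = (−9 + √441) / 20 = (−9 + 21)/20 = 3/5.
ℓ''(φ) = −9/φ² − 10 < 0, confirming a maximum.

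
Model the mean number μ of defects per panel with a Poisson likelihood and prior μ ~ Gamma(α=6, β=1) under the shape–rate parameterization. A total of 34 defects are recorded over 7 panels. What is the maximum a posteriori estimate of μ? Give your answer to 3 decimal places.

Σxᵢ = 34, n = 7.
Posterior ∝ μ^5e^(−1μ) · μ^34e^(−7μ) = μ^39e^(−8μ), i.e. Gamma(shape=40, rate=8).
The mode of a Gamma(a, b) with a ≥ 1 (shape–rate) is (a−1)/b = 39/8 ≈ 4.875.

μ̂_MAP = 4.875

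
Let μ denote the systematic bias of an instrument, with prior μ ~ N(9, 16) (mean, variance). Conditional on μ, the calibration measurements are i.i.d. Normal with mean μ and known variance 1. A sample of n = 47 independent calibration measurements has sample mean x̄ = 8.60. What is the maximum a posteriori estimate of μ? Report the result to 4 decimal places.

μ̂_MAP = 8.6005

n = 47, x̄ = 8.60.
For a Normal prior and Normal likelihood with known variance, the posterior is Normal; its mode equals its mean, the precision-weighted average.
Prior precision 1/σ₀² = 1/16 = 0.0625; data precision n/σ² = 47/1 = 47.
μ̂ = (0.0625·9 + 47·8.6) / (0.0625 + 47) = 404.7625/47.0625 = 32381/3765 ≈ 8.6005.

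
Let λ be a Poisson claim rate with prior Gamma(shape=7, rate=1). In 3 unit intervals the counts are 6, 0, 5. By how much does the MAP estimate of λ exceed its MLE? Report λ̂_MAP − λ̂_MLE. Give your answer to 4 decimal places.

Σxᵢ = 11. Posterior is Gamma(18, 4); MAP = (18−1)/4 = 17/4 ≈ 4.25000.
MLE = x̄ = 11/3 ≈ 3.66667.
Difference = 17/4 − 11/3 = 7/12 ≈ 0.5833.

MAP − MLE = 0.5833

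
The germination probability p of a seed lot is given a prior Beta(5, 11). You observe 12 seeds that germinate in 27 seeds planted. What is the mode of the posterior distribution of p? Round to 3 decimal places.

Prior: Beta(5, 11).
Data: 12 successes in 27 trials. The binomial likelihood contributes p^12(1−p)^15, so the posterior is Beta(5+12, 11+15) = Beta(17, 26).
For Beta(a, b) with a, b > 1 the mode is (a−1)/(a+b−2) = 16/41 ≈ 0.390.

p̂_MAP = 0.390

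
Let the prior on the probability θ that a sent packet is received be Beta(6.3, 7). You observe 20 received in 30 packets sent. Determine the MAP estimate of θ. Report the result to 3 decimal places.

Prior: Beta(6.3, 7).
Data: 20 successes in 30 trials. The binomial likelihood contributes θ^20(1−θ)^10, so the posterior is Beta(6.3+20, 7+10) = Beta(26.3, 17).
For Beta(a, b) with a, b > 1 the mode is (a−1)/(a+b−2) = 25.3/41.3 ≈ 0.613.

θ̂_MAP = 0.613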